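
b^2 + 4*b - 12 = (b - 2)*(b + 6)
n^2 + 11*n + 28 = (n + 4)*(n + 7)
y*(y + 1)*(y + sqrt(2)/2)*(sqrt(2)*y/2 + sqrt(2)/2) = sqrt(2)*y^4/2 + y^3/2 + sqrt(2)*y^3 + sqrt(2)*y^2/2 + y^2 + y/2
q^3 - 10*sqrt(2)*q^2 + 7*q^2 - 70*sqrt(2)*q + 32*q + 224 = (q + 7)*(q - 8*sqrt(2))*(q - 2*sqrt(2))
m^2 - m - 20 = (m - 5)*(m + 4)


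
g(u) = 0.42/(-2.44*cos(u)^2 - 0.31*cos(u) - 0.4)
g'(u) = 0.42*(-4.88*sin(u)*cos(u) - 0.31*sin(u))/(-2.44*cos(u)^2 - 0.31*cos(u) - 0.4)^2 = -(2.0496*cos(u) + 0.1302)*sin(u)/(2.44*cos(u)^2 + 0.31*cos(u) + 0.4)^2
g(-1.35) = -0.72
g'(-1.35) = 1.65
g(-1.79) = -0.94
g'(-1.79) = -1.53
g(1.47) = -0.92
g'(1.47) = -1.61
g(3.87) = -0.27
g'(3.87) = -0.40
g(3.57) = -0.20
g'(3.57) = -0.16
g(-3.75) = -0.23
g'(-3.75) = 0.28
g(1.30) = -0.64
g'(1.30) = -1.51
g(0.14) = -0.14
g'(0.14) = -0.03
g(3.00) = -0.17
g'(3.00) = 0.04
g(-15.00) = -0.27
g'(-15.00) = -0.38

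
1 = 1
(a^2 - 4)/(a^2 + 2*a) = (a - 2)/a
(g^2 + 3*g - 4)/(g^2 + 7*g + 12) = (g - 1)/(g + 3)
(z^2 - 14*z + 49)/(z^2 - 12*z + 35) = (z - 7)/(z - 5)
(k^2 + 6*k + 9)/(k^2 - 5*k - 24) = (k + 3)/(k - 8)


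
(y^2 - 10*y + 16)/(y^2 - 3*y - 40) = (y - 2)/(y + 5)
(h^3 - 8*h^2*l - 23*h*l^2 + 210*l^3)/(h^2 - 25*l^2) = (h^2 - 13*h*l + 42*l^2)/(h - 5*l)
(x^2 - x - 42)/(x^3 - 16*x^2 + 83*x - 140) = (x + 6)/(x^2 - 9*x + 20)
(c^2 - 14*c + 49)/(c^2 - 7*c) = (c - 7)/c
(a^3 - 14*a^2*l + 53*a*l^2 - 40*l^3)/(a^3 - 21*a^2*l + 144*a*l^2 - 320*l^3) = (a - l)/(a - 8*l)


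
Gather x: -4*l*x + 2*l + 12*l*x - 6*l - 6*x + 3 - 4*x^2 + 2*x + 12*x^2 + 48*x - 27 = -4*l + 8*x^2 + x*(8*l + 44) - 24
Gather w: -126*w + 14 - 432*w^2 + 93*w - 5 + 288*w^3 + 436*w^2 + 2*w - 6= 288*w^3 + 4*w^2 - 31*w + 3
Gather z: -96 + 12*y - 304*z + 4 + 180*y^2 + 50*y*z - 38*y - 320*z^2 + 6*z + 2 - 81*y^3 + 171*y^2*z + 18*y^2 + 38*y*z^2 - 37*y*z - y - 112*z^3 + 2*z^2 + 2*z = -81*y^3 + 198*y^2 - 27*y - 112*z^3 + z^2*(38*y - 318) + z*(171*y^2 + 13*y - 296) - 90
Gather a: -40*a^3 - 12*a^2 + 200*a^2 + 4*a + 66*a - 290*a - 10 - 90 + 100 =-40*a^3 + 188*a^2 - 220*a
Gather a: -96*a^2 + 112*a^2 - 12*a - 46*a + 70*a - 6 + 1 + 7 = 16*a^2 + 12*a + 2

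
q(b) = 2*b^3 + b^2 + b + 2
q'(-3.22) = 56.77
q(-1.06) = -0.32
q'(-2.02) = 21.44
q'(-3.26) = 58.25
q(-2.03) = -12.64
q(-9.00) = -1384.00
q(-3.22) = -57.62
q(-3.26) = -59.92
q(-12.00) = -3322.00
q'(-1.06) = 5.62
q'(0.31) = 2.20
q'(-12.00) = 841.00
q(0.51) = 3.04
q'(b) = 6*b^2 + 2*b + 1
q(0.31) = 2.47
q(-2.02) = -12.42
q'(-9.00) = 469.00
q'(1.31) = 13.92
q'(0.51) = 3.58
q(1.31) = 9.52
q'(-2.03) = 21.67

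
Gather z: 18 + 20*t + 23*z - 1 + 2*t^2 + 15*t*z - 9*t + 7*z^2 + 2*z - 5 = 2*t^2 + 11*t + 7*z^2 + z*(15*t + 25) + 12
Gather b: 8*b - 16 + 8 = 8*b - 8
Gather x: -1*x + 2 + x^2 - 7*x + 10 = x^2 - 8*x + 12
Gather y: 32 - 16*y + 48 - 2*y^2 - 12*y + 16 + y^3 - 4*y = y^3 - 2*y^2 - 32*y + 96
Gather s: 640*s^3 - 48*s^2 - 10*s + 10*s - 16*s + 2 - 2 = 640*s^3 - 48*s^2 - 16*s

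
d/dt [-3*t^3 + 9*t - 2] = 9 - 9*t^2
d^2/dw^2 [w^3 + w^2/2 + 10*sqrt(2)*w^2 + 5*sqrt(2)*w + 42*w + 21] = 6*w + 1 + 20*sqrt(2)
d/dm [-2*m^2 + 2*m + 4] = 2 - 4*m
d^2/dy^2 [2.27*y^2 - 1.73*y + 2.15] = 4.54000000000000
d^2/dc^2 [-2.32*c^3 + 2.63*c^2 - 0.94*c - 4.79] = 5.26 - 13.92*c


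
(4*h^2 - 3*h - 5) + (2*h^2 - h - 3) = 6*h^2 - 4*h - 8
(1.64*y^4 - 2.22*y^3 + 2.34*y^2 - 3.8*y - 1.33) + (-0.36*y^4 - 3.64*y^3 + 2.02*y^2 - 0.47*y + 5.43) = 1.28*y^4 - 5.86*y^3 + 4.36*y^2 - 4.27*y + 4.1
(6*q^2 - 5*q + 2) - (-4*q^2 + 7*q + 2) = 10*q^2 - 12*q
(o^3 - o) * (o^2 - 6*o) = o^5 - 6*o^4 - o^3 + 6*o^2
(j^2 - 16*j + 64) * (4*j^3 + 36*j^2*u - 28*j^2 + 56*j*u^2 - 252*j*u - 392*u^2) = 4*j^5 + 36*j^4*u - 92*j^4 + 56*j^3*u^2 - 828*j^3*u + 704*j^3 - 1288*j^2*u^2 + 6336*j^2*u - 1792*j^2 + 9856*j*u^2 - 16128*j*u - 25088*u^2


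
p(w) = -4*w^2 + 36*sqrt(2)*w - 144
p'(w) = -8*w + 36*sqrt(2)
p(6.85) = 17.06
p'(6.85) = -3.89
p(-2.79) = -317.18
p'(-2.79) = 73.23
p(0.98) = -97.95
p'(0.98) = 43.07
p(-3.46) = -368.04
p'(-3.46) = 78.59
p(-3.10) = -340.27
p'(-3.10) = 75.71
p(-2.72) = -312.07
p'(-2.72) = 72.67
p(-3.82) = -396.85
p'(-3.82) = 81.47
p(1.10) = -92.84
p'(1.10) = 42.11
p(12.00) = -109.06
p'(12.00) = -45.09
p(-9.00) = -926.21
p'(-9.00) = 122.91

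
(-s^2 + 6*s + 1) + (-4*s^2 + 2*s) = -5*s^2 + 8*s + 1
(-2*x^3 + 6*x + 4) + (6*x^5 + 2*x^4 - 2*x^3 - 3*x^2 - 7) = 6*x^5 + 2*x^4 - 4*x^3 - 3*x^2 + 6*x - 3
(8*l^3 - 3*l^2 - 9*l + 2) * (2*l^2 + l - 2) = 16*l^5 + 2*l^4 - 37*l^3 + l^2 + 20*l - 4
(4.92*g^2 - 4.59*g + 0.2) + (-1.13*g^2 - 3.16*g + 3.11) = 3.79*g^2 - 7.75*g + 3.31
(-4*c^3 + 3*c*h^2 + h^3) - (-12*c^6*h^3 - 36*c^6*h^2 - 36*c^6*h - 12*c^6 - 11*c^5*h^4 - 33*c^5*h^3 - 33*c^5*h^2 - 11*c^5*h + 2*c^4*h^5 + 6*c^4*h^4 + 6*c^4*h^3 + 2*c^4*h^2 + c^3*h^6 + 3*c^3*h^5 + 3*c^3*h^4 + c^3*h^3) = 12*c^6*h^3 + 36*c^6*h^2 + 36*c^6*h + 12*c^6 + 11*c^5*h^4 + 33*c^5*h^3 + 33*c^5*h^2 + 11*c^5*h - 2*c^4*h^5 - 6*c^4*h^4 - 6*c^4*h^3 - 2*c^4*h^2 - c^3*h^6 - 3*c^3*h^5 - 3*c^3*h^4 - c^3*h^3 - 4*c^3 + 3*c*h^2 + h^3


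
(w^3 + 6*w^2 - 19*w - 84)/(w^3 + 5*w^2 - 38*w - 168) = (w^2 - w - 12)/(w^2 - 2*w - 24)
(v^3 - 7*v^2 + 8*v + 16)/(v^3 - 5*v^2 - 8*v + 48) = (v + 1)/(v + 3)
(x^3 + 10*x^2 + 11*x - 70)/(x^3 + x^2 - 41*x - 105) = (x^2 + 5*x - 14)/(x^2 - 4*x - 21)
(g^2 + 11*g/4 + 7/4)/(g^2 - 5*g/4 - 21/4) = (g + 1)/(g - 3)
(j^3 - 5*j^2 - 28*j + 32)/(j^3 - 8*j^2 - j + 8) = (j + 4)/(j + 1)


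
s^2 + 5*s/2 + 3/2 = (s + 1)*(s + 3/2)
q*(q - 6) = q^2 - 6*q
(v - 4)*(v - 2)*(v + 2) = v^3 - 4*v^2 - 4*v + 16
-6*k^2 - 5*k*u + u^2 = (-6*k + u)*(k + u)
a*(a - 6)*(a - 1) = a^3 - 7*a^2 + 6*a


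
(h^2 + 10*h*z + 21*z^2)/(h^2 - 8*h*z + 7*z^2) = (h^2 + 10*h*z + 21*z^2)/(h^2 - 8*h*z + 7*z^2)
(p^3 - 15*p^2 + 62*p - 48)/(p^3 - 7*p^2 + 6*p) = (p - 8)/p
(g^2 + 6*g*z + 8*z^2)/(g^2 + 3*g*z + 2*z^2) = (g + 4*z)/(g + z)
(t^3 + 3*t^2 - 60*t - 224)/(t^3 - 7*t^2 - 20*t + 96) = (t + 7)/(t - 3)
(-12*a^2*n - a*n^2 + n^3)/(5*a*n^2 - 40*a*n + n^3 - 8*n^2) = (-12*a^2 - a*n + n^2)/(5*a*n - 40*a + n^2 - 8*n)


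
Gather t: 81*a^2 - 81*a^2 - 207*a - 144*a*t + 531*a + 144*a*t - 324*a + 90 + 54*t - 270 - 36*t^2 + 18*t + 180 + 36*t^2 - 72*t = 0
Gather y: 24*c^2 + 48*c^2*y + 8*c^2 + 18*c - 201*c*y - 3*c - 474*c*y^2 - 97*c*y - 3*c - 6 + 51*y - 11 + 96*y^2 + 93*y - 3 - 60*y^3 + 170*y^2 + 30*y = 32*c^2 + 12*c - 60*y^3 + y^2*(266 - 474*c) + y*(48*c^2 - 298*c + 174) - 20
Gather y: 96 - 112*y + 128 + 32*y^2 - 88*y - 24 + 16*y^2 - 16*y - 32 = 48*y^2 - 216*y + 168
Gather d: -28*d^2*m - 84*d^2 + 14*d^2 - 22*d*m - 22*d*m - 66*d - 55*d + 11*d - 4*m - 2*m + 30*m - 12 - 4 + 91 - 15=d^2*(-28*m - 70) + d*(-44*m - 110) + 24*m + 60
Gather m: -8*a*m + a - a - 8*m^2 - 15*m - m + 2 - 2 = -8*m^2 + m*(-8*a - 16)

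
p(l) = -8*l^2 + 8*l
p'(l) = 8 - 16*l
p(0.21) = 1.33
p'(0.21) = 4.64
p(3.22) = -57.19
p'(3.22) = -43.52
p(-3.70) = -139.12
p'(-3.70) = 67.20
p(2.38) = -26.28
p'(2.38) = -30.08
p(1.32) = -3.38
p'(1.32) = -13.12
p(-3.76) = -143.18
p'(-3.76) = 68.16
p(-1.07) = -17.72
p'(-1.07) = 25.12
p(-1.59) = -32.94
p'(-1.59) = 33.44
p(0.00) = 0.00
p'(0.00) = 8.00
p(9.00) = -576.00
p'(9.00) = -136.00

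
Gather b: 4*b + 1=4*b + 1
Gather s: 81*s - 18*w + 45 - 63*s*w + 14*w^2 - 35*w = s*(81 - 63*w) + 14*w^2 - 53*w + 45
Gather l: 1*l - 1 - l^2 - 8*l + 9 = -l^2 - 7*l + 8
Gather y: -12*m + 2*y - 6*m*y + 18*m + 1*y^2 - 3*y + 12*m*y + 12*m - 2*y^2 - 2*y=18*m - y^2 + y*(6*m - 3)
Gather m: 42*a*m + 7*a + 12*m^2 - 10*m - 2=7*a + 12*m^2 + m*(42*a - 10) - 2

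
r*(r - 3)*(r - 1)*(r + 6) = r^4 + 2*r^3 - 21*r^2 + 18*r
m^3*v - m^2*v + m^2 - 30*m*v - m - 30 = (m - 6)*(m + 5)*(m*v + 1)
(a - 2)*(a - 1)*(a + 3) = a^3 - 7*a + 6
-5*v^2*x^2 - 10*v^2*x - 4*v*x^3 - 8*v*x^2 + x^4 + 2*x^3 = x*(-5*v + x)*(v + x)*(x + 2)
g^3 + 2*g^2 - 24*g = g*(g - 4)*(g + 6)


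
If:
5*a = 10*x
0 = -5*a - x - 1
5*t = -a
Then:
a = -2/11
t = 2/55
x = -1/11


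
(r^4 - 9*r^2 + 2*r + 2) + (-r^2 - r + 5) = r^4 - 10*r^2 + r + 7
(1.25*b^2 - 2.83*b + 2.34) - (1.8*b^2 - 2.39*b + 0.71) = -0.55*b^2 - 0.44*b + 1.63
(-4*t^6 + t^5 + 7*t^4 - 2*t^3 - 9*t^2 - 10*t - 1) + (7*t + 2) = -4*t^6 + t^5 + 7*t^4 - 2*t^3 - 9*t^2 - 3*t + 1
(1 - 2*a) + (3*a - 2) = a - 1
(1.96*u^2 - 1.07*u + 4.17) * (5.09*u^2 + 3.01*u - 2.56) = 9.9764*u^4 + 0.4533*u^3 + 12.987*u^2 + 15.2909*u - 10.6752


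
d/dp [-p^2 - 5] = -2*p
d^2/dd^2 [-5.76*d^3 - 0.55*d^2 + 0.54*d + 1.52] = -34.56*d - 1.1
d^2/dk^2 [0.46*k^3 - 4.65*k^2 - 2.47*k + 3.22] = 2.76*k - 9.3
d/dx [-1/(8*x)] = 1/(8*x^2)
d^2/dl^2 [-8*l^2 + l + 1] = -16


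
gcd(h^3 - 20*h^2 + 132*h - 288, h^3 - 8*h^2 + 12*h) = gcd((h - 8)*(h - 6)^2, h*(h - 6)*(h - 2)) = h - 6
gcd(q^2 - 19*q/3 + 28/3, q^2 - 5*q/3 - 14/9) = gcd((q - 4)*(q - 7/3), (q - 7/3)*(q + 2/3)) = q - 7/3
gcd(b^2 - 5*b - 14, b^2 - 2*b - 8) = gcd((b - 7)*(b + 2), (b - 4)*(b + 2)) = b + 2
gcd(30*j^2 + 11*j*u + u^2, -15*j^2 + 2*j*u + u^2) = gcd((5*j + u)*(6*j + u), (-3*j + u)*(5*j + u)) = 5*j + u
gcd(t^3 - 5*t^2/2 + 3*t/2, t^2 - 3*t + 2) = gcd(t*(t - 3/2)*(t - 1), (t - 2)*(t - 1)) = t - 1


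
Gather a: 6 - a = 6 - a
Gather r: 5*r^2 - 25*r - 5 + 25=5*r^2 - 25*r + 20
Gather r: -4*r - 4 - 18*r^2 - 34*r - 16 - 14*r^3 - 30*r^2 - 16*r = -14*r^3 - 48*r^2 - 54*r - 20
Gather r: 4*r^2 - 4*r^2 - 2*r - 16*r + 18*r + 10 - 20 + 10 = 0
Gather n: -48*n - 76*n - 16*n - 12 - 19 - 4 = -140*n - 35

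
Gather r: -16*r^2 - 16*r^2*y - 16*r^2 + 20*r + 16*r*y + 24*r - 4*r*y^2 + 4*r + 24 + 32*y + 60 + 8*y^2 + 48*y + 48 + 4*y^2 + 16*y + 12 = r^2*(-16*y - 32) + r*(-4*y^2 + 16*y + 48) + 12*y^2 + 96*y + 144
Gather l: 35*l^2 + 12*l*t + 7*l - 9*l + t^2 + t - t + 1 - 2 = 35*l^2 + l*(12*t - 2) + t^2 - 1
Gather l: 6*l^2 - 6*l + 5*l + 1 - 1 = 6*l^2 - l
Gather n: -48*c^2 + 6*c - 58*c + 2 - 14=-48*c^2 - 52*c - 12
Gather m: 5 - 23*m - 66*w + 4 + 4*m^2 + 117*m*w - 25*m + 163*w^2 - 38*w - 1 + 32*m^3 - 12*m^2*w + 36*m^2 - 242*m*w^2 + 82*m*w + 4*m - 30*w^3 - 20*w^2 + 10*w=32*m^3 + m^2*(40 - 12*w) + m*(-242*w^2 + 199*w - 44) - 30*w^3 + 143*w^2 - 94*w + 8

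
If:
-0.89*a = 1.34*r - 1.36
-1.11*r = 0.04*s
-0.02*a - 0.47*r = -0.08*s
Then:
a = 1.55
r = -0.01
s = 0.32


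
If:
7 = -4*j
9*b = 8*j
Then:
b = -14/9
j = -7/4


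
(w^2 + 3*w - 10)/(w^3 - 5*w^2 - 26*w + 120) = (w - 2)/(w^2 - 10*w + 24)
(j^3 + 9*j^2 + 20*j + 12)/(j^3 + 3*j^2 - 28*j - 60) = (j + 1)/(j - 5)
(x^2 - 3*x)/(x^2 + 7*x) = (x - 3)/(x + 7)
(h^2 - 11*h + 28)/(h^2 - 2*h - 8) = (h - 7)/(h + 2)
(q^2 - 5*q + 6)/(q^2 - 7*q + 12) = (q - 2)/(q - 4)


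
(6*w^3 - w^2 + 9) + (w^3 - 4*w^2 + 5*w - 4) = 7*w^3 - 5*w^2 + 5*w + 5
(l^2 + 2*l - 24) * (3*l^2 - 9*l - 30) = 3*l^4 - 3*l^3 - 120*l^2 + 156*l + 720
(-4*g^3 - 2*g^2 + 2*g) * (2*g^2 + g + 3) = -8*g^5 - 8*g^4 - 10*g^3 - 4*g^2 + 6*g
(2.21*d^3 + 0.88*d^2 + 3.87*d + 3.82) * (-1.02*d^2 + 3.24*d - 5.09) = -2.2542*d^5 + 6.2628*d^4 - 12.3451*d^3 + 4.1632*d^2 - 7.3215*d - 19.4438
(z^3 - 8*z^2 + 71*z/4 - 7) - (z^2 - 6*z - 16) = z^3 - 9*z^2 + 95*z/4 + 9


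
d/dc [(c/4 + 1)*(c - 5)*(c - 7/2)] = 3*c^2/4 - 9*c/4 - 33/8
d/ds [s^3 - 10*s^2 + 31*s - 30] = 3*s^2 - 20*s + 31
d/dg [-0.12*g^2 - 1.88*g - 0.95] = -0.24*g - 1.88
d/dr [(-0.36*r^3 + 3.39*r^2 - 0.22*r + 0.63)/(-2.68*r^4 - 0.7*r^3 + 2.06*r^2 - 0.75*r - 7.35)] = (-0.964799999999999*r^6 + 18.1704*r^5 - 0.137400000000001*r^4 + 6.9856*r^3 + 7.1717*r^2 - 52.4286*r + 2.0895)/(7.1824*r^8 + 3.752*r^7 - 10.5516*r^6 + 1.136*r^5 + 44.6896*r^4 + 7.2*r^3 - 29.7195*r^2 + 11.025*r + 54.0225)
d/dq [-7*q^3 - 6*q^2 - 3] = 3*q*(-7*q - 4)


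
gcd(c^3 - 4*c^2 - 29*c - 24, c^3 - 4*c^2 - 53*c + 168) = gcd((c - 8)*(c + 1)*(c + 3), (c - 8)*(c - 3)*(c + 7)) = c - 8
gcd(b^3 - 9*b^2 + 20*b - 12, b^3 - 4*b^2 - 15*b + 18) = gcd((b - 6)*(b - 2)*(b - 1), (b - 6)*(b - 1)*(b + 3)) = b^2 - 7*b + 6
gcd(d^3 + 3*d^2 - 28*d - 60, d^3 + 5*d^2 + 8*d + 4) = d + 2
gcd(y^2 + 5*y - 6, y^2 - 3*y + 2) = y - 1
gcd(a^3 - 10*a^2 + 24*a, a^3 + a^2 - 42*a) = a^2 - 6*a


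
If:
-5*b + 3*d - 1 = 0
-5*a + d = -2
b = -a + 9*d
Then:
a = 83/205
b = -38/205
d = 1/41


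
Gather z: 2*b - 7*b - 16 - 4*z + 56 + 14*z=-5*b + 10*z + 40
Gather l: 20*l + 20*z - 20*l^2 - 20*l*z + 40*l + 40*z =-20*l^2 + l*(60 - 20*z) + 60*z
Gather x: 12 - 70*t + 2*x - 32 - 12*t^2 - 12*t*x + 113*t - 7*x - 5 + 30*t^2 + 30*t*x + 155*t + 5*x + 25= 18*t^2 + 18*t*x + 198*t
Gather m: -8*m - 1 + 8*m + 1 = 0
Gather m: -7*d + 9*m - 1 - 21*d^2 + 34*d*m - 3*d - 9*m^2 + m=-21*d^2 - 10*d - 9*m^2 + m*(34*d + 10) - 1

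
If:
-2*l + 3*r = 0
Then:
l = 3*r/2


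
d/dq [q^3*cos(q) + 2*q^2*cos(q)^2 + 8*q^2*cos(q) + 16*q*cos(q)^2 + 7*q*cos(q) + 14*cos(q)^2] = -q^3*sin(q) - 8*q^2*sin(q) - 2*q^2*sin(2*q) + 3*q^2*cos(q) - 7*q*sin(q) - 16*q*sin(2*q) + 4*q*cos(q)^2 + 16*q*cos(q) - 14*sin(2*q) + 16*cos(q)^2 + 7*cos(q)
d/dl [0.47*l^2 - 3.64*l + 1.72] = 0.94*l - 3.64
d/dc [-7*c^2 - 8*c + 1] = -14*c - 8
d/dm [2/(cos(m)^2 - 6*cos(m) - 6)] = 4*(cos(m) - 3)*sin(m)/(sin(m)^2 + 6*cos(m) + 5)^2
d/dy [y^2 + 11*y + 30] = 2*y + 11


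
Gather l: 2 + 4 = 6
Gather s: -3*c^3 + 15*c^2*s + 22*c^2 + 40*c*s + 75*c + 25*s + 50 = -3*c^3 + 22*c^2 + 75*c + s*(15*c^2 + 40*c + 25) + 50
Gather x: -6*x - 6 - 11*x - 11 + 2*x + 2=-15*x - 15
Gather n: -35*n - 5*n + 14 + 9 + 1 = 24 - 40*n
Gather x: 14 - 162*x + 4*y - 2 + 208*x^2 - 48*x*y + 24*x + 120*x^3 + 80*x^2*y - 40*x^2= 120*x^3 + x^2*(80*y + 168) + x*(-48*y - 138) + 4*y + 12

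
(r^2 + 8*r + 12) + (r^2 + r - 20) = 2*r^2 + 9*r - 8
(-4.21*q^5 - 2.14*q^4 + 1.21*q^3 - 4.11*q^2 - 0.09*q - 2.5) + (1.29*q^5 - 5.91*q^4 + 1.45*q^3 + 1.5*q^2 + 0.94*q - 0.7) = -2.92*q^5 - 8.05*q^4 + 2.66*q^3 - 2.61*q^2 + 0.85*q - 3.2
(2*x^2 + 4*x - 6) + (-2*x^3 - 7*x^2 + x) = -2*x^3 - 5*x^2 + 5*x - 6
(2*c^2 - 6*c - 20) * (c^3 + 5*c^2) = 2*c^5 + 4*c^4 - 50*c^3 - 100*c^2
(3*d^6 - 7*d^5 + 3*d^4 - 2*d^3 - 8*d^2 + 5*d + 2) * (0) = 0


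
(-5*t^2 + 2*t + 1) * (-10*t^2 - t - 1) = 50*t^4 - 15*t^3 - 7*t^2 - 3*t - 1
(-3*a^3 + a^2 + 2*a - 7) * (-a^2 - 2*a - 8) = 3*a^5 + 5*a^4 + 20*a^3 - 5*a^2 - 2*a + 56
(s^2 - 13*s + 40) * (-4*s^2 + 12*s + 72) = -4*s^4 + 64*s^3 - 244*s^2 - 456*s + 2880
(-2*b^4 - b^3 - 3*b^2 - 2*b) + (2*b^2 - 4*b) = -2*b^4 - b^3 - b^2 - 6*b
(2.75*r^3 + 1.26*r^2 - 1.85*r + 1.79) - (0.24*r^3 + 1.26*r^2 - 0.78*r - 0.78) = 2.51*r^3 - 1.07*r + 2.57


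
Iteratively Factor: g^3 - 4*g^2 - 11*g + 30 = (g + 3)*(g^2 - 7*g + 10) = (g - 5)*(g + 3)*(g - 2)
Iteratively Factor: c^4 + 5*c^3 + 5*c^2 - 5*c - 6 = (c + 3)*(c^3 + 2*c^2 - c - 2) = (c - 1)*(c + 3)*(c^2 + 3*c + 2) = (c - 1)*(c + 2)*(c + 3)*(c + 1)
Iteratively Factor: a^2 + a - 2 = (a + 2)*(a - 1)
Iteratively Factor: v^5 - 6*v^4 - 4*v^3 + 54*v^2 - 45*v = (v - 3)*(v^4 - 3*v^3 - 13*v^2 + 15*v) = (v - 3)*(v - 1)*(v^3 - 2*v^2 - 15*v) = (v - 3)*(v - 1)*(v + 3)*(v^2 - 5*v) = (v - 5)*(v - 3)*(v - 1)*(v + 3)*(v)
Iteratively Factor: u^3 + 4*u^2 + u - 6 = (u + 3)*(u^2 + u - 2) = (u - 1)*(u + 3)*(u + 2)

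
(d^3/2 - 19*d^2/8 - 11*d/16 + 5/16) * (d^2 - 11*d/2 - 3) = d^5/2 - 41*d^4/8 + 87*d^3/8 + 359*d^2/32 + 11*d/32 - 15/16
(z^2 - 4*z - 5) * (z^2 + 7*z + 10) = z^4 + 3*z^3 - 23*z^2 - 75*z - 50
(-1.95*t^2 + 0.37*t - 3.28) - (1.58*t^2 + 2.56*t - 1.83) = -3.53*t^2 - 2.19*t - 1.45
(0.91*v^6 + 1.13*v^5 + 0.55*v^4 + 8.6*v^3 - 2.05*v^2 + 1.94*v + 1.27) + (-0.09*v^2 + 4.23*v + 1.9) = 0.91*v^6 + 1.13*v^5 + 0.55*v^4 + 8.6*v^3 - 2.14*v^2 + 6.17*v + 3.17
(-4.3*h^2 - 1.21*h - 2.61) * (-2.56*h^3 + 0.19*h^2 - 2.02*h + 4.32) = 11.008*h^5 + 2.2806*h^4 + 15.1377*h^3 - 16.6277*h^2 + 0.0449999999999999*h - 11.2752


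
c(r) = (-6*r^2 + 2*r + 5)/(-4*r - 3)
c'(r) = (2 - 12*r)/(-4*r - 3) + 4*(-6*r^2 + 2*r + 5)/(-4*r - 3)^2 = 2*(12*r^2 + 18*r + 7)/(16*r^2 + 24*r + 9)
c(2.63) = 2.31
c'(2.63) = 1.50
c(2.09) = 1.50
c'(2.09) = 1.50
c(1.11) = 0.02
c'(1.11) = 1.51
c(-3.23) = -6.46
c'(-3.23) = 1.51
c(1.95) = 1.29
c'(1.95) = 1.50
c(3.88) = 4.19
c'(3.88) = 1.50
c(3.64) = 3.83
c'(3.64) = 1.50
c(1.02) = -0.11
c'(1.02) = 1.51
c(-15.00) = -24.12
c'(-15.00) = 1.50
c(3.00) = 2.87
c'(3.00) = 1.50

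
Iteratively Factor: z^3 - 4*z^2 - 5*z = (z)*(z^2 - 4*z - 5) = z*(z + 1)*(z - 5)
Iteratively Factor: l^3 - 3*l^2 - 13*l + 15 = (l + 3)*(l^2 - 6*l + 5) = (l - 5)*(l + 3)*(l - 1)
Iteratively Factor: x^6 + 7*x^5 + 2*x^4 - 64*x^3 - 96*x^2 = (x + 2)*(x^5 + 5*x^4 - 8*x^3 - 48*x^2) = (x + 2)*(x + 4)*(x^4 + x^3 - 12*x^2) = x*(x + 2)*(x + 4)*(x^3 + x^2 - 12*x) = x^2*(x + 2)*(x + 4)*(x^2 + x - 12) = x^2*(x + 2)*(x + 4)^2*(x - 3)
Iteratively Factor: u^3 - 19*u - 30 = (u + 3)*(u^2 - 3*u - 10) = (u + 2)*(u + 3)*(u - 5)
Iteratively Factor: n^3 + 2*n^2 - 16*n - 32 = (n + 2)*(n^2 - 16) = (n - 4)*(n + 2)*(n + 4)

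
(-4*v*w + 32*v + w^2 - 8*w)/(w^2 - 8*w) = (-4*v + w)/w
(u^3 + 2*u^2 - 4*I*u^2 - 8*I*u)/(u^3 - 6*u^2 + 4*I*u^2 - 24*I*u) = (u^2 + u*(2 - 4*I) - 8*I)/(u^2 + u*(-6 + 4*I) - 24*I)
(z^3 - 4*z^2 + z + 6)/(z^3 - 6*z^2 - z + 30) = (z^2 - z - 2)/(z^2 - 3*z - 10)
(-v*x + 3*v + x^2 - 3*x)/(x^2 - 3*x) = (-v + x)/x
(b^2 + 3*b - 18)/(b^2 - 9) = (b + 6)/(b + 3)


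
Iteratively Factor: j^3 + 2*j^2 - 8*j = (j + 4)*(j^2 - 2*j) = (j - 2)*(j + 4)*(j)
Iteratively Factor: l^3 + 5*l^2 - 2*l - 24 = (l - 2)*(l^2 + 7*l + 12) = (l - 2)*(l + 3)*(l + 4)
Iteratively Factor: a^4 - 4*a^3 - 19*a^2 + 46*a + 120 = (a + 2)*(a^3 - 6*a^2 - 7*a + 60) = (a - 4)*(a + 2)*(a^2 - 2*a - 15) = (a - 5)*(a - 4)*(a + 2)*(a + 3)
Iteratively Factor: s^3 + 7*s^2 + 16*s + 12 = (s + 2)*(s^2 + 5*s + 6) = (s + 2)^2*(s + 3)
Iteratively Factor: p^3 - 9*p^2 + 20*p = (p)*(p^2 - 9*p + 20) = p*(p - 5)*(p - 4)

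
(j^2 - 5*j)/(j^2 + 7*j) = (j - 5)/(j + 7)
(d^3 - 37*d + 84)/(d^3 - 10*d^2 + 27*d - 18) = (d^2 + 3*d - 28)/(d^2 - 7*d + 6)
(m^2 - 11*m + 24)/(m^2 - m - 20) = (-m^2 + 11*m - 24)/(-m^2 + m + 20)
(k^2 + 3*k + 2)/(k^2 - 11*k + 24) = (k^2 + 3*k + 2)/(k^2 - 11*k + 24)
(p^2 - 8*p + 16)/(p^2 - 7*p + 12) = (p - 4)/(p - 3)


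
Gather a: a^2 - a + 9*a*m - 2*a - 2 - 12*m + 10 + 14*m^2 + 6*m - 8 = a^2 + a*(9*m - 3) + 14*m^2 - 6*m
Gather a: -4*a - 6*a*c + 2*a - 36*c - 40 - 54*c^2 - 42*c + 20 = a*(-6*c - 2) - 54*c^2 - 78*c - 20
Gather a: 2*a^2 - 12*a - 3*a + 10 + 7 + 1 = 2*a^2 - 15*a + 18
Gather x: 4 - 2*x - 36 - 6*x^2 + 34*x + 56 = -6*x^2 + 32*x + 24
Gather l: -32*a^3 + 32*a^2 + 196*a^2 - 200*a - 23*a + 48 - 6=-32*a^3 + 228*a^2 - 223*a + 42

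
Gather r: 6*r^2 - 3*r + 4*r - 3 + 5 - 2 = 6*r^2 + r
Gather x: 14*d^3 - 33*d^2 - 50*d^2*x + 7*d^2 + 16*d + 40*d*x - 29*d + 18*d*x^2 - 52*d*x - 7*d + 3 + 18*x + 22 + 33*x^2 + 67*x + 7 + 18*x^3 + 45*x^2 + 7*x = 14*d^3 - 26*d^2 - 20*d + 18*x^3 + x^2*(18*d + 78) + x*(-50*d^2 - 12*d + 92) + 32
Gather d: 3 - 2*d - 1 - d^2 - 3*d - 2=-d^2 - 5*d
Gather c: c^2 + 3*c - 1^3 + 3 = c^2 + 3*c + 2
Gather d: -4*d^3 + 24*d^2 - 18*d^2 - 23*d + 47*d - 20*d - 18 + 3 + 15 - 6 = -4*d^3 + 6*d^2 + 4*d - 6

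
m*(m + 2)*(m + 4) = m^3 + 6*m^2 + 8*m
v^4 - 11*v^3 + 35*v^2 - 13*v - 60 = (v - 5)*(v - 4)*(v - 3)*(v + 1)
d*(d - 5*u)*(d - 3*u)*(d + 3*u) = d^4 - 5*d^3*u - 9*d^2*u^2 + 45*d*u^3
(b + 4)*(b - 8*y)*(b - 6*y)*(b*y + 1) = b^4*y - 14*b^3*y^2 + 4*b^3*y + b^3 + 48*b^2*y^3 - 56*b^2*y^2 - 14*b^2*y + 4*b^2 + 192*b*y^3 + 48*b*y^2 - 56*b*y + 192*y^2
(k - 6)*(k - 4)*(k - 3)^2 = k^4 - 16*k^3 + 93*k^2 - 234*k + 216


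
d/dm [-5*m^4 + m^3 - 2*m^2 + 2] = m*(-20*m^2 + 3*m - 4)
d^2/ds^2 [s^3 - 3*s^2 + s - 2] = 6*s - 6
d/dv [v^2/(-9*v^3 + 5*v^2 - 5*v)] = (9*v^2 - 5)/(9*v^2 - 5*v + 5)^2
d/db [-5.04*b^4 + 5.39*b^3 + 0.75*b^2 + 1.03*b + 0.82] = -20.16*b^3 + 16.17*b^2 + 1.5*b + 1.03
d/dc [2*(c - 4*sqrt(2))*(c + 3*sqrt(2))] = 4*c - 2*sqrt(2)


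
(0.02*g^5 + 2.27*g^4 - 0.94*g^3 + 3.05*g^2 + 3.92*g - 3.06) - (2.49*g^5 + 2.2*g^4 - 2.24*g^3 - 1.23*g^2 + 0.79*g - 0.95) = -2.47*g^5 + 0.0699999999999998*g^4 + 1.3*g^3 + 4.28*g^2 + 3.13*g - 2.11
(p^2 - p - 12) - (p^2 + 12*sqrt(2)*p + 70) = -12*sqrt(2)*p - p - 82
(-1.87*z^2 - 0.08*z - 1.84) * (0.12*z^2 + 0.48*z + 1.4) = -0.2244*z^4 - 0.9072*z^3 - 2.8772*z^2 - 0.9952*z - 2.576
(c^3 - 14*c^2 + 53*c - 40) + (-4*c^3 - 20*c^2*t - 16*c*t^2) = -3*c^3 - 20*c^2*t - 14*c^2 - 16*c*t^2 + 53*c - 40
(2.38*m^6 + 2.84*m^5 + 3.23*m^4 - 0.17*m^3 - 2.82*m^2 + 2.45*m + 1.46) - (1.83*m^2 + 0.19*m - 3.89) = 2.38*m^6 + 2.84*m^5 + 3.23*m^4 - 0.17*m^3 - 4.65*m^2 + 2.26*m + 5.35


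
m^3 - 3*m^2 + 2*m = m*(m - 2)*(m - 1)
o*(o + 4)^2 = o^3 + 8*o^2 + 16*o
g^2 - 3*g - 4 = (g - 4)*(g + 1)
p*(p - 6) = p^2 - 6*p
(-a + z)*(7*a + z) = -7*a^2 + 6*a*z + z^2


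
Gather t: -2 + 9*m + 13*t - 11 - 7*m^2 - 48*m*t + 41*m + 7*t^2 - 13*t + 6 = -7*m^2 - 48*m*t + 50*m + 7*t^2 - 7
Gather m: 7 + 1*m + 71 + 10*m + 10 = 11*m + 88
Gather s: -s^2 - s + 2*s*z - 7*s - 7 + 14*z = -s^2 + s*(2*z - 8) + 14*z - 7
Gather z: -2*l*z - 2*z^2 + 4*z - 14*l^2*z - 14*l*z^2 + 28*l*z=z^2*(-14*l - 2) + z*(-14*l^2 + 26*l + 4)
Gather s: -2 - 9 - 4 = -15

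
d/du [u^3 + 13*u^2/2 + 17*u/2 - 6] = 3*u^2 + 13*u + 17/2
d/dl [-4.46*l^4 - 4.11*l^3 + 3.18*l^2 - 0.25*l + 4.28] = -17.84*l^3 - 12.33*l^2 + 6.36*l - 0.25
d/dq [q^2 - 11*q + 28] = 2*q - 11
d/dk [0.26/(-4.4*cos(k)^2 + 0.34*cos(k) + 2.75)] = (0.0884 - 2.288*cos(k))*sin(k)/(-4.4*cos(k)^2 + 0.34*cos(k) + 2.75)^2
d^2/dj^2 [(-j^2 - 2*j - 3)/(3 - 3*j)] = 4/(j^3 - 3*j^2 + 3*j - 1)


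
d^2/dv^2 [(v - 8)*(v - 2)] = 2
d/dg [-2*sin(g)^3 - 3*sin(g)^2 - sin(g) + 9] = (-6*sin(g) + 3*cos(2*g) - 4)*cos(g)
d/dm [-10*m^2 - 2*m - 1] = -20*m - 2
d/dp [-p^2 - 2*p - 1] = -2*p - 2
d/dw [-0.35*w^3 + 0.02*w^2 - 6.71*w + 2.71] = -1.05*w^2 + 0.04*w - 6.71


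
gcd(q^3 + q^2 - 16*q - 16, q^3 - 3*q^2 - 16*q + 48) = q^2 - 16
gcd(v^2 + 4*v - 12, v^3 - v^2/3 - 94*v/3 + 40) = v + 6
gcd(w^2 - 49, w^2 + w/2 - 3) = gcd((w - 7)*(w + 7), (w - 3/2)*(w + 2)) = 1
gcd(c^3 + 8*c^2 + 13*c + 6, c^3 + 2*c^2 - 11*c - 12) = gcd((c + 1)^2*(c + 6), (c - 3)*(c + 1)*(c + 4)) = c + 1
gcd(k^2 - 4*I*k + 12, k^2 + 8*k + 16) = 1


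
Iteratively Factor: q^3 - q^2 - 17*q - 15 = (q - 5)*(q^2 + 4*q + 3) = (q - 5)*(q + 1)*(q + 3)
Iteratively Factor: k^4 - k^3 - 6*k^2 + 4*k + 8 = (k - 2)*(k^3 + k^2 - 4*k - 4) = (k - 2)^2*(k^2 + 3*k + 2) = (k - 2)^2*(k + 2)*(k + 1)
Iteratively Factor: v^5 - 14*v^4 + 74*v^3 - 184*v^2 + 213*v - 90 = (v - 3)*(v^4 - 11*v^3 + 41*v^2 - 61*v + 30) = (v - 3)^2*(v^3 - 8*v^2 + 17*v - 10) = (v - 5)*(v - 3)^2*(v^2 - 3*v + 2) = (v - 5)*(v - 3)^2*(v - 2)*(v - 1)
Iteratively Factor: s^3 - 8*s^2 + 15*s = (s - 3)*(s^2 - 5*s) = s*(s - 3)*(s - 5)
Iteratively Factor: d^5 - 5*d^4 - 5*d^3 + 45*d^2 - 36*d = (d - 4)*(d^4 - d^3 - 9*d^2 + 9*d) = (d - 4)*(d - 3)*(d^3 + 2*d^2 - 3*d) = d*(d - 4)*(d - 3)*(d^2 + 2*d - 3) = d*(d - 4)*(d - 3)*(d + 3)*(d - 1)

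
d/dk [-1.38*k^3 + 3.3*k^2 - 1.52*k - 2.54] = -4.14*k^2 + 6.6*k - 1.52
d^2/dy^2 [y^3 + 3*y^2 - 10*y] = 6*y + 6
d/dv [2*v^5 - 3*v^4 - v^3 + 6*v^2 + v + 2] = 10*v^4 - 12*v^3 - 3*v^2 + 12*v + 1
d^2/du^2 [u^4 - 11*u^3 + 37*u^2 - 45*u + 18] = 12*u^2 - 66*u + 74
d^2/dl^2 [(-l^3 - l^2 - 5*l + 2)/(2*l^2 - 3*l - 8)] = 2*(-51*l^3 - 96*l^2 - 468*l + 106)/(8*l^6 - 36*l^5 - 42*l^4 + 261*l^3 + 168*l^2 - 576*l - 512)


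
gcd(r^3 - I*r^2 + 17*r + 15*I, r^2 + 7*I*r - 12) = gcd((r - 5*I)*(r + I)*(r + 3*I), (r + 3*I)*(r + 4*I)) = r + 3*I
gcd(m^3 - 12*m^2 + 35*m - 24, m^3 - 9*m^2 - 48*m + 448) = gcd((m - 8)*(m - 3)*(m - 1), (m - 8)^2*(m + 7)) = m - 8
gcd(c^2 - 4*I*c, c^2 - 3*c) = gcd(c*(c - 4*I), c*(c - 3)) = c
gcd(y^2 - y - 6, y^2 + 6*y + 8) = y + 2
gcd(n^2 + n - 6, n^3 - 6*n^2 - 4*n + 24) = n - 2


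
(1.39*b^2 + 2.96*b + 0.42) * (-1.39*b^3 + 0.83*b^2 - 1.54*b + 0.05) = -1.9321*b^5 - 2.9607*b^4 - 0.2676*b^3 - 4.1403*b^2 - 0.4988*b + 0.021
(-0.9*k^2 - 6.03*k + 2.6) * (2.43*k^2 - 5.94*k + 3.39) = -2.187*k^4 - 9.3069*k^3 + 39.0852*k^2 - 35.8857*k + 8.814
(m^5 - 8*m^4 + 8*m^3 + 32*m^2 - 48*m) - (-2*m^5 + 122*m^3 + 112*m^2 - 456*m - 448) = 3*m^5 - 8*m^4 - 114*m^3 - 80*m^2 + 408*m + 448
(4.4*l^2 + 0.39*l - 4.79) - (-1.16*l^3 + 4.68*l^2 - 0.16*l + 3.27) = 1.16*l^3 - 0.279999999999999*l^2 + 0.55*l - 8.06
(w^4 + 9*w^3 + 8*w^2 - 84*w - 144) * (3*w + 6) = 3*w^5 + 33*w^4 + 78*w^3 - 204*w^2 - 936*w - 864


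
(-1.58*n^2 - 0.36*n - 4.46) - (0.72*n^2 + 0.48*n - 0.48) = -2.3*n^2 - 0.84*n - 3.98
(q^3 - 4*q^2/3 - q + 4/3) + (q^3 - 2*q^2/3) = 2*q^3 - 2*q^2 - q + 4/3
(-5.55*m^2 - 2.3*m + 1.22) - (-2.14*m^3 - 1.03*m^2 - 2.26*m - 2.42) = 2.14*m^3 - 4.52*m^2 - 0.04*m + 3.64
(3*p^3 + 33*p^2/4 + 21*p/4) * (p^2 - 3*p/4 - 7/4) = 3*p^5 + 6*p^4 - 99*p^3/16 - 147*p^2/8 - 147*p/16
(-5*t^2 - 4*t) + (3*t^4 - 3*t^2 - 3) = 3*t^4 - 8*t^2 - 4*t - 3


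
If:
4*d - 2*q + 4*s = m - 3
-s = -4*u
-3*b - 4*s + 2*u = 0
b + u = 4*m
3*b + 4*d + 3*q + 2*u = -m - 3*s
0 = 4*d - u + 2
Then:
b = -56/647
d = -641/1294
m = -11/647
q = 431/647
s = 48/647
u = 12/647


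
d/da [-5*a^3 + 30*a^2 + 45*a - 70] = -15*a^2 + 60*a + 45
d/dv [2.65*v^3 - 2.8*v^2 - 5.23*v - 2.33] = 7.95*v^2 - 5.6*v - 5.23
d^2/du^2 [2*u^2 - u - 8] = 4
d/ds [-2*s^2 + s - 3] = 1 - 4*s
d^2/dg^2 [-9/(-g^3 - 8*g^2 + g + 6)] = 18*(-(3*g + 8)*(g^3 + 8*g^2 - g - 6) + (3*g^2 + 16*g - 1)^2)/(g^3 + 8*g^2 - g - 6)^3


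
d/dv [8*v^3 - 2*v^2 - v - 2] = 24*v^2 - 4*v - 1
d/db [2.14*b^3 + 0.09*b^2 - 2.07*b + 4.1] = 6.42*b^2 + 0.18*b - 2.07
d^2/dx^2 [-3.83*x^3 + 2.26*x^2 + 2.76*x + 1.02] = 4.52 - 22.98*x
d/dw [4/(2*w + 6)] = -2/(w + 3)^2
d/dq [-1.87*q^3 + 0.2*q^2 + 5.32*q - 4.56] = -5.61*q^2 + 0.4*q + 5.32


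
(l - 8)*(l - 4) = l^2 - 12*l + 32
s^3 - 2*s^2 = s^2*(s - 2)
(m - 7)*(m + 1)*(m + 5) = m^3 - m^2 - 37*m - 35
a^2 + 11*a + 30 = (a + 5)*(a + 6)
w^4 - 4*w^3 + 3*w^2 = w^2*(w - 3)*(w - 1)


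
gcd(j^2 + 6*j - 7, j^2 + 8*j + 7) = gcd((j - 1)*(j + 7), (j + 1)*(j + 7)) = j + 7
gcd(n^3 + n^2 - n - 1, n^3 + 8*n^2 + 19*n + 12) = n + 1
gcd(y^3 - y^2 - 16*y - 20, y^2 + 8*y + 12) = y + 2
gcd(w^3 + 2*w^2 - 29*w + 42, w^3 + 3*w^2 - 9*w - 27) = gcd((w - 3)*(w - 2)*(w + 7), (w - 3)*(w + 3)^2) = w - 3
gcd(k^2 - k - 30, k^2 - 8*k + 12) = k - 6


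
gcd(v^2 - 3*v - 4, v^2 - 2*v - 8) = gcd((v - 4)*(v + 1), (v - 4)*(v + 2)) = v - 4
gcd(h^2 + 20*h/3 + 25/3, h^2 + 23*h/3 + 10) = h + 5/3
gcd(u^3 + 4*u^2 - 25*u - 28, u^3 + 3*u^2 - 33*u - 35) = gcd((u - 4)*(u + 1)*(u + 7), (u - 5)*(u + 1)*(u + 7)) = u^2 + 8*u + 7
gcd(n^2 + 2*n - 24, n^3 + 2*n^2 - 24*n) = n^2 + 2*n - 24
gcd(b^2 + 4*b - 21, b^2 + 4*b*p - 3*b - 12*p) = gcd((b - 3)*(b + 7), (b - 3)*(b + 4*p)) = b - 3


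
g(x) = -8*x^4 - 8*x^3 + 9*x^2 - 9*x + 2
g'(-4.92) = 3132.54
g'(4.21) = -2746.39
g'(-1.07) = -16.54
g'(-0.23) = -14.02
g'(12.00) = -58545.00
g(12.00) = -178522.00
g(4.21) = -2986.47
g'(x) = -32*x^3 - 24*x^2 + 18*x - 9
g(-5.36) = -5062.39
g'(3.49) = -1598.78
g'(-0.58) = -21.27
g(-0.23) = 4.62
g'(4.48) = -3287.34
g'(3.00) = -1035.00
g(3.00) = -808.00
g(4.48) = -3799.58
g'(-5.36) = 4132.71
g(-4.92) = -3470.70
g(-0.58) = 10.90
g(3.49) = -1446.70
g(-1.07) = 21.25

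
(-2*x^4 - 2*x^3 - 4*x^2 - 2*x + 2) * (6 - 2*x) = 4*x^5 - 8*x^4 - 4*x^3 - 20*x^2 - 16*x + 12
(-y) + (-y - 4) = -2*y - 4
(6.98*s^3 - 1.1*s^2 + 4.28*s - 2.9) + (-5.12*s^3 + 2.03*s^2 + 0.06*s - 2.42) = 1.86*s^3 + 0.93*s^2 + 4.34*s - 5.32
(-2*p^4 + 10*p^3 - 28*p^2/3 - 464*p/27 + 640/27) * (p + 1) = -2*p^5 + 8*p^4 + 2*p^3/3 - 716*p^2/27 + 176*p/27 + 640/27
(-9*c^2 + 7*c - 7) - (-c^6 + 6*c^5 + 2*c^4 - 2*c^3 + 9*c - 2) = c^6 - 6*c^5 - 2*c^4 + 2*c^3 - 9*c^2 - 2*c - 5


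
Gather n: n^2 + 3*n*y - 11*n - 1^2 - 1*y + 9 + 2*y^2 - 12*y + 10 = n^2 + n*(3*y - 11) + 2*y^2 - 13*y + 18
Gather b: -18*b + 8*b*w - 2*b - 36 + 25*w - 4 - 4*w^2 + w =b*(8*w - 20) - 4*w^2 + 26*w - 40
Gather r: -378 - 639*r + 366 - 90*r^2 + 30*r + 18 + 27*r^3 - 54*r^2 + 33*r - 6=27*r^3 - 144*r^2 - 576*r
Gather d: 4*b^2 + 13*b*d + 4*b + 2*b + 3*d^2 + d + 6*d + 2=4*b^2 + 6*b + 3*d^2 + d*(13*b + 7) + 2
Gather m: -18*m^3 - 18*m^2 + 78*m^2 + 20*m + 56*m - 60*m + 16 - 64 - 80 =-18*m^3 + 60*m^2 + 16*m - 128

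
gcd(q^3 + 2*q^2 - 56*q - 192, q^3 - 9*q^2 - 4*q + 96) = q - 8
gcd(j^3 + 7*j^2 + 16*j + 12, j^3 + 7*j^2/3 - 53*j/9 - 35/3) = j + 3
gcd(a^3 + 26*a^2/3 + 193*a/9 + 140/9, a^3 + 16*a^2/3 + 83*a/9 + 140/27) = a^2 + 11*a/3 + 28/9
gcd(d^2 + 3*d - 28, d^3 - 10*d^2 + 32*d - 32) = d - 4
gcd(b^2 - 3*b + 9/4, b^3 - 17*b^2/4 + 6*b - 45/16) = b^2 - 3*b + 9/4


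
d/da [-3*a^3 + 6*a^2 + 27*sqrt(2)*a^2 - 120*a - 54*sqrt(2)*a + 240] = -9*a^2 + 12*a + 54*sqrt(2)*a - 120 - 54*sqrt(2)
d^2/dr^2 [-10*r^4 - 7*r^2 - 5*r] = -120*r^2 - 14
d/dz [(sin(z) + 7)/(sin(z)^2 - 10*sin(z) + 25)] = -(sin(z) + 19)*cos(z)/(sin(z) - 5)^3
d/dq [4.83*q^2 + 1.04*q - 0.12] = 9.66*q + 1.04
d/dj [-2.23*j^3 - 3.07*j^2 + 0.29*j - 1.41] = -6.69*j^2 - 6.14*j + 0.29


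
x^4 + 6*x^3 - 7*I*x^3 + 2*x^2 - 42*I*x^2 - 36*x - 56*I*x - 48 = (x + 2)*(x + 4)*(x - 6*I)*(x - I)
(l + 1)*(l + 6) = l^2 + 7*l + 6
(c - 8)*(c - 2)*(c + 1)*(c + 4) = c^4 - 5*c^3 - 30*c^2 + 40*c + 64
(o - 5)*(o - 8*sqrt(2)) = o^2 - 8*sqrt(2)*o - 5*o + 40*sqrt(2)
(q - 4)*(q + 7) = q^2 + 3*q - 28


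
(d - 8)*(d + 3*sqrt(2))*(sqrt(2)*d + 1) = sqrt(2)*d^3 - 8*sqrt(2)*d^2 + 7*d^2 - 56*d + 3*sqrt(2)*d - 24*sqrt(2)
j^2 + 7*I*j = j*(j + 7*I)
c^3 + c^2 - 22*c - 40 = (c - 5)*(c + 2)*(c + 4)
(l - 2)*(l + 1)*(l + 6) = l^3 + 5*l^2 - 8*l - 12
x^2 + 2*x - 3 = (x - 1)*(x + 3)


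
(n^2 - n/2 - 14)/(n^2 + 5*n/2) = (2*n^2 - n - 28)/(n*(2*n + 5))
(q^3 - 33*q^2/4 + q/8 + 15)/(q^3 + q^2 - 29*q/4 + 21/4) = (4*q^2 - 27*q - 40)/(2*(2*q^2 + 5*q - 7))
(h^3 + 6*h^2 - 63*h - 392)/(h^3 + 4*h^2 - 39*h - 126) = (h^2 - h - 56)/(h^2 - 3*h - 18)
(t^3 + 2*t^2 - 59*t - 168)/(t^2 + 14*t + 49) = (t^2 - 5*t - 24)/(t + 7)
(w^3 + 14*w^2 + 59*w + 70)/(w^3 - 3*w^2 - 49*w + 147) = (w^2 + 7*w + 10)/(w^2 - 10*w + 21)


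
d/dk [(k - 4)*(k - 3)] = 2*k - 7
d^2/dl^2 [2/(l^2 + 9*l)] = 4*(-l*(l + 9) + (2*l + 9)^2)/(l^3*(l + 9)^3)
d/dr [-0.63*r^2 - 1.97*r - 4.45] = -1.26*r - 1.97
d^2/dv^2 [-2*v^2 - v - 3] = -4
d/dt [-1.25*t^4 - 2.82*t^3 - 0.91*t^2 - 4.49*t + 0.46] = -5.0*t^3 - 8.46*t^2 - 1.82*t - 4.49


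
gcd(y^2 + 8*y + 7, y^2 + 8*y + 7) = y^2 + 8*y + 7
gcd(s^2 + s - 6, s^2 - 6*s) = 1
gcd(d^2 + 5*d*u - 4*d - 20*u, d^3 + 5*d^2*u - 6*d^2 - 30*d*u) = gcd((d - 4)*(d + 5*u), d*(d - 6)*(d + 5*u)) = d + 5*u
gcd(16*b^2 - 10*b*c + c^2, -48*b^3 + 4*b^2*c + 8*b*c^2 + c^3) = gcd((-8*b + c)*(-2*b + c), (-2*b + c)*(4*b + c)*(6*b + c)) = 2*b - c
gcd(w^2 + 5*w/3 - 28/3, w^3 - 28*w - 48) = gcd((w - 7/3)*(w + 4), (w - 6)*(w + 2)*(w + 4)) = w + 4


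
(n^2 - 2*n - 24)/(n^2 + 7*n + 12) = (n - 6)/(n + 3)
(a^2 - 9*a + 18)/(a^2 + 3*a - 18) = (a - 6)/(a + 6)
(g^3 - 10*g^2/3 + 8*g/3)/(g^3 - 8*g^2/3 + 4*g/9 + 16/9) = 3*g/(3*g + 2)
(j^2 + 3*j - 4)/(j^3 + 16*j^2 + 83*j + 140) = (j - 1)/(j^2 + 12*j + 35)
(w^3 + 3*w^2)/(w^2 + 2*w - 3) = w^2/(w - 1)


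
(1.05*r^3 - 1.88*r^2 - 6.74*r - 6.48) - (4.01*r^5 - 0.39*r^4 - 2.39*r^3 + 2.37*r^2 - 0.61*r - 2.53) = -4.01*r^5 + 0.39*r^4 + 3.44*r^3 - 4.25*r^2 - 6.13*r - 3.95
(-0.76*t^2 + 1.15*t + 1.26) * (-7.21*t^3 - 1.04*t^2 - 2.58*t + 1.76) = 5.4796*t^5 - 7.5011*t^4 - 8.3198*t^3 - 5.615*t^2 - 1.2268*t + 2.2176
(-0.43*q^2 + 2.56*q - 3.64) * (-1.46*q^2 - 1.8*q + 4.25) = 0.6278*q^4 - 2.9636*q^3 - 1.1211*q^2 + 17.432*q - 15.47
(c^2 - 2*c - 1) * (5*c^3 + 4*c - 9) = 5*c^5 - 10*c^4 - c^3 - 17*c^2 + 14*c + 9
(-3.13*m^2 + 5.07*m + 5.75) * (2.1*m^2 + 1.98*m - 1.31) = -6.573*m^4 + 4.4496*m^3 + 26.2139*m^2 + 4.7433*m - 7.5325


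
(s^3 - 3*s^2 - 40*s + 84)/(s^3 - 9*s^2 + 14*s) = (s + 6)/s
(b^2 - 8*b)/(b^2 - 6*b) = (b - 8)/(b - 6)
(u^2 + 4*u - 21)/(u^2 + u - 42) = (u - 3)/(u - 6)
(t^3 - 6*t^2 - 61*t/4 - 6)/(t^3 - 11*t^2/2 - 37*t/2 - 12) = (t + 1/2)/(t + 1)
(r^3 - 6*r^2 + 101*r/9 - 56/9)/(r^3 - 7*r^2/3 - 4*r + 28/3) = (3*r^2 - 11*r + 8)/(3*(r^2 - 4))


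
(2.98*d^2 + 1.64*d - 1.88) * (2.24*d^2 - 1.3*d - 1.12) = 6.6752*d^4 - 0.2004*d^3 - 9.6808*d^2 + 0.6072*d + 2.1056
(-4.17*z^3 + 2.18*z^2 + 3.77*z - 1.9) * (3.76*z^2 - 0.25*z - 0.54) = -15.6792*z^5 + 9.2393*z^4 + 15.882*z^3 - 9.2637*z^2 - 1.5608*z + 1.026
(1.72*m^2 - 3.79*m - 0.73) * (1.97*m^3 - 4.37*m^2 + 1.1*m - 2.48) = 3.3884*m^5 - 14.9827*m^4 + 17.0162*m^3 - 5.2445*m^2 + 8.5962*m + 1.8104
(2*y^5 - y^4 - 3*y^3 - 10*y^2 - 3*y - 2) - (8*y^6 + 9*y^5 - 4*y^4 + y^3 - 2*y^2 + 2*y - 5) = -8*y^6 - 7*y^5 + 3*y^4 - 4*y^3 - 8*y^2 - 5*y + 3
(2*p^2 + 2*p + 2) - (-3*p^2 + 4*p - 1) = 5*p^2 - 2*p + 3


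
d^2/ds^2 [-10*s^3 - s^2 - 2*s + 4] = -60*s - 2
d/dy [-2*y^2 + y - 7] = 1 - 4*y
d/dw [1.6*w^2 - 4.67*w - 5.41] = 3.2*w - 4.67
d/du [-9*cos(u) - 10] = 9*sin(u)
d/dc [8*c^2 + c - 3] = 16*c + 1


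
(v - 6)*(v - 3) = v^2 - 9*v + 18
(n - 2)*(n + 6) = n^2 + 4*n - 12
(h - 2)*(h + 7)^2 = h^3 + 12*h^2 + 21*h - 98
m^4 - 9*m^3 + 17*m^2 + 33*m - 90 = (m - 5)*(m - 3)^2*(m + 2)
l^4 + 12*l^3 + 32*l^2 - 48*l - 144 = (l - 2)*(l + 2)*(l + 6)^2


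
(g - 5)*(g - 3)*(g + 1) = g^3 - 7*g^2 + 7*g + 15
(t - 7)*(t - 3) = t^2 - 10*t + 21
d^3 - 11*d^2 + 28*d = d*(d - 7)*(d - 4)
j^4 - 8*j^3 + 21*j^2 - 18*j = j*(j - 3)^2*(j - 2)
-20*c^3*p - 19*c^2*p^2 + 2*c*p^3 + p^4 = p*(-4*c + p)*(c + p)*(5*c + p)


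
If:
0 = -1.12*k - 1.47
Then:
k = -1.31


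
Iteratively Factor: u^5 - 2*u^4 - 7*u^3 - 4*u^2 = (u - 4)*(u^4 + 2*u^3 + u^2) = u*(u - 4)*(u^3 + 2*u^2 + u) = u*(u - 4)*(u + 1)*(u^2 + u) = u^2*(u - 4)*(u + 1)*(u + 1)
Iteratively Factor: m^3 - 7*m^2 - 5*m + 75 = (m - 5)*(m^2 - 2*m - 15) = (m - 5)^2*(m + 3)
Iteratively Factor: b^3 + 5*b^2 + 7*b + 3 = (b + 1)*(b^2 + 4*b + 3) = (b + 1)^2*(b + 3)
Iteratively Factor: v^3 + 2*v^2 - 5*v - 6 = (v + 3)*(v^2 - v - 2) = (v - 2)*(v + 3)*(v + 1)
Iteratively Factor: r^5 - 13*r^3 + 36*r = (r - 2)*(r^4 + 2*r^3 - 9*r^2 - 18*r) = r*(r - 2)*(r^3 + 2*r^2 - 9*r - 18) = r*(r - 2)*(r + 2)*(r^2 - 9) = r*(r - 3)*(r - 2)*(r + 2)*(r + 3)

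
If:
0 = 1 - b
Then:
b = 1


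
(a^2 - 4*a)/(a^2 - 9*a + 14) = a*(a - 4)/(a^2 - 9*a + 14)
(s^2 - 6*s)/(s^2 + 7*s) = (s - 6)/(s + 7)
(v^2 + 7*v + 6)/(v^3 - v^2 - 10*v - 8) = (v + 6)/(v^2 - 2*v - 8)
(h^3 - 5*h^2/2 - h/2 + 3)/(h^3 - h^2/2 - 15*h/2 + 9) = (h + 1)/(h + 3)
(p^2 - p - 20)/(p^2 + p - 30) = (p + 4)/(p + 6)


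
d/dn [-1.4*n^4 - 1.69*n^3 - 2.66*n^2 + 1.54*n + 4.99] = -5.6*n^3 - 5.07*n^2 - 5.32*n + 1.54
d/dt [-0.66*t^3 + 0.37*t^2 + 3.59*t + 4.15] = -1.98*t^2 + 0.74*t + 3.59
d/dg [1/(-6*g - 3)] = 2/(3*(2*g + 1)^2)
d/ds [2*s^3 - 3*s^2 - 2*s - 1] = 6*s^2 - 6*s - 2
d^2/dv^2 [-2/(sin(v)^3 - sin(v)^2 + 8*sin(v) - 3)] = 2*(9*sin(v)^6 - 11*sin(v)^5 + 8*sin(v)^4 + 19*sin(v)^3 - 2*sin(v)^2 + 54*sin(v) - 122)/(sin(v)^3 - sin(v)^2 + 8*sin(v) - 3)^3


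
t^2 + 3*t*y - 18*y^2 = (t - 3*y)*(t + 6*y)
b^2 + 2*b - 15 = (b - 3)*(b + 5)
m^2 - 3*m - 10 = (m - 5)*(m + 2)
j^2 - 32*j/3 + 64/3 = (j - 8)*(j - 8/3)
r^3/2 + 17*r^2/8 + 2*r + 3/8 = (r/2 + 1/2)*(r + 1/4)*(r + 3)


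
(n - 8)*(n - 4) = n^2 - 12*n + 32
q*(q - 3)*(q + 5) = q^3 + 2*q^2 - 15*q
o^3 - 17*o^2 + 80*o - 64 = (o - 8)^2*(o - 1)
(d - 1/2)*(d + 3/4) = d^2 + d/4 - 3/8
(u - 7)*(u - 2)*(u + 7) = u^3 - 2*u^2 - 49*u + 98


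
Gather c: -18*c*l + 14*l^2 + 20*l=-18*c*l + 14*l^2 + 20*l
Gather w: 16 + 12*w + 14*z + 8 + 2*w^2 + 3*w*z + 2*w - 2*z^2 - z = 2*w^2 + w*(3*z + 14) - 2*z^2 + 13*z + 24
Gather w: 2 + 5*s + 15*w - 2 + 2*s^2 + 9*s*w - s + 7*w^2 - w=2*s^2 + 4*s + 7*w^2 + w*(9*s + 14)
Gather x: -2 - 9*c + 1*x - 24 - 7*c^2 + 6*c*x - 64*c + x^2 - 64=-7*c^2 - 73*c + x^2 + x*(6*c + 1) - 90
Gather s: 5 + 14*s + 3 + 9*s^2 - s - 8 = 9*s^2 + 13*s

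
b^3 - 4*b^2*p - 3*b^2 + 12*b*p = b*(b - 3)*(b - 4*p)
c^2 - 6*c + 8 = (c - 4)*(c - 2)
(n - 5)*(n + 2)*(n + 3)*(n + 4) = n^4 + 4*n^3 - 19*n^2 - 106*n - 120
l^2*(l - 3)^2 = l^4 - 6*l^3 + 9*l^2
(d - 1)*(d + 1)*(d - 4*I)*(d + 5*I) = d^4 + I*d^3 + 19*d^2 - I*d - 20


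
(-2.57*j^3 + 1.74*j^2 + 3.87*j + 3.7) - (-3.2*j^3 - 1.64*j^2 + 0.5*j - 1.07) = 0.63*j^3 + 3.38*j^2 + 3.37*j + 4.77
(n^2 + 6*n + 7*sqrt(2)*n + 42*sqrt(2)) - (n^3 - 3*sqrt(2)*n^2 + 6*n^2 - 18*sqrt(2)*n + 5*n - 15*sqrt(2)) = -n^3 - 5*n^2 + 3*sqrt(2)*n^2 + n + 25*sqrt(2)*n + 57*sqrt(2)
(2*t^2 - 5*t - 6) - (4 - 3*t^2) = 5*t^2 - 5*t - 10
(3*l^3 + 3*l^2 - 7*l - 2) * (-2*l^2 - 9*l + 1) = -6*l^5 - 33*l^4 - 10*l^3 + 70*l^2 + 11*l - 2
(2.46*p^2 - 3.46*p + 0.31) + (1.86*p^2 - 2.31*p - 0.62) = 4.32*p^2 - 5.77*p - 0.31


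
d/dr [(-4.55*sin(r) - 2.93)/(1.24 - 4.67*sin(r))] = -19.3251*cos(r)/(4.67*sin(r) - 1.24)^2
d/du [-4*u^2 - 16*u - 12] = -8*u - 16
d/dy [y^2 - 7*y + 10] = 2*y - 7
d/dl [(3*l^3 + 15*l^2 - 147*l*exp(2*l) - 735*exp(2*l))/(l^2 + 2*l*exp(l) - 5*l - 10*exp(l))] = 3*((l^2 + 2*l*exp(l) - 5*l - 10*exp(l))*(3*l^2 - 98*l*exp(2*l) + 10*l - 539*exp(2*l)) - (l^3 + 5*l^2 - 49*l*exp(2*l) - 245*exp(2*l))*(2*l*exp(l) + 2*l - 8*exp(l) - 5))/(l^2 + 2*l*exp(l) - 5*l - 10*exp(l))^2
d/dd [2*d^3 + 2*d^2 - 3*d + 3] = 6*d^2 + 4*d - 3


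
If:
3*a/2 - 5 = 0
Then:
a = 10/3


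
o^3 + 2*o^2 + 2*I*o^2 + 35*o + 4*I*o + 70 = (o + 2)*(o - 5*I)*(o + 7*I)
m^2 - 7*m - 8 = (m - 8)*(m + 1)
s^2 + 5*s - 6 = (s - 1)*(s + 6)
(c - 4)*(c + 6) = c^2 + 2*c - 24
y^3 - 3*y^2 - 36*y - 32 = (y - 8)*(y + 1)*(y + 4)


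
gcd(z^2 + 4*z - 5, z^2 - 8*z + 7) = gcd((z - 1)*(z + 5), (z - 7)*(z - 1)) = z - 1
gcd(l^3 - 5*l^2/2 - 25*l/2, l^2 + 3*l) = l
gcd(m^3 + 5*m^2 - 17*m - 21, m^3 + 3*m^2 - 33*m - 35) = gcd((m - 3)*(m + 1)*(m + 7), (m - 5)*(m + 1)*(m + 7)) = m^2 + 8*m + 7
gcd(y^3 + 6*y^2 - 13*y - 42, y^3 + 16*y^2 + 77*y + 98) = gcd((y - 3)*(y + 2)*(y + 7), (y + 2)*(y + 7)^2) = y^2 + 9*y + 14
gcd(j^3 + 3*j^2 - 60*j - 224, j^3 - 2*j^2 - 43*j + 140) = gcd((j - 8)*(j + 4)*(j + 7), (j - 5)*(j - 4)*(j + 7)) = j + 7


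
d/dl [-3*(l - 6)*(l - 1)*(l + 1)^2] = -12*l^3 + 45*l^2 + 42*l - 15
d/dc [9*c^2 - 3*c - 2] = 18*c - 3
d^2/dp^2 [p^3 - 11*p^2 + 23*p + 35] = 6*p - 22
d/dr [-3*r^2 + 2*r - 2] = 2 - 6*r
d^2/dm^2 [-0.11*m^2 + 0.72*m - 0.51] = -0.220000000000000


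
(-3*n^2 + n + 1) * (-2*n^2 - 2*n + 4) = 6*n^4 + 4*n^3 - 16*n^2 + 2*n + 4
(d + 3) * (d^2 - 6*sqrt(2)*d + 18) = d^3 - 6*sqrt(2)*d^2 + 3*d^2 - 18*sqrt(2)*d + 18*d + 54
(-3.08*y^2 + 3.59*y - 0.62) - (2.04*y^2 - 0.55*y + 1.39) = -5.12*y^2 + 4.14*y - 2.01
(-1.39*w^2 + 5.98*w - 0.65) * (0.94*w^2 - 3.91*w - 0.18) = -1.3066*w^4 + 11.0561*w^3 - 23.7426*w^2 + 1.4651*w + 0.117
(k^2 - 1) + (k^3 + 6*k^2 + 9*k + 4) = k^3 + 7*k^2 + 9*k + 3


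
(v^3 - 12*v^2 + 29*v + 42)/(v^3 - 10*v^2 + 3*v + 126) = (v + 1)/(v + 3)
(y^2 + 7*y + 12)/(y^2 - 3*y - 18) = (y + 4)/(y - 6)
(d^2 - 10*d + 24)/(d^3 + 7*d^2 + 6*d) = (d^2 - 10*d + 24)/(d*(d^2 + 7*d + 6))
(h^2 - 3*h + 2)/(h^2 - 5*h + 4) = (h - 2)/(h - 4)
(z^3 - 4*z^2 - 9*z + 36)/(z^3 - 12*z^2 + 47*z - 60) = (z + 3)/(z - 5)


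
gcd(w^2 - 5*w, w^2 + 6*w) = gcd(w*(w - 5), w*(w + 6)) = w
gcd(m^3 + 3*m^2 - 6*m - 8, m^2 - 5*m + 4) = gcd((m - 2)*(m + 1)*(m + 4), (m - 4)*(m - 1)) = 1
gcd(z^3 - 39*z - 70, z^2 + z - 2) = z + 2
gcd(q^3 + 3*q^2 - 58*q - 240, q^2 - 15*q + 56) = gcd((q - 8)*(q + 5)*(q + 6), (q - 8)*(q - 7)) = q - 8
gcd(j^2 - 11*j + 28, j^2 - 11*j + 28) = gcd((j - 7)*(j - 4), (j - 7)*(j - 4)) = j^2 - 11*j + 28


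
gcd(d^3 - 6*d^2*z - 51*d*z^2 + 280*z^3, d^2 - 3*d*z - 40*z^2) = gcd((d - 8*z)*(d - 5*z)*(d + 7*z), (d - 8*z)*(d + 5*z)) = -d + 8*z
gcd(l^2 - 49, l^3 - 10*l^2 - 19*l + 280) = l - 7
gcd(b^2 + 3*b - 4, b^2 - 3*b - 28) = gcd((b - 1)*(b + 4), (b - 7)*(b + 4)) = b + 4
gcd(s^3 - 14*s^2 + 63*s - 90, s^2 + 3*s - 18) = s - 3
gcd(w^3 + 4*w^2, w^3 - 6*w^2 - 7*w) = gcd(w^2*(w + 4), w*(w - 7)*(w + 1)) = w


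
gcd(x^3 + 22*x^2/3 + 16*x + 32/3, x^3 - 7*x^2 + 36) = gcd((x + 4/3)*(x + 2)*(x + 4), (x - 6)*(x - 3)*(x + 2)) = x + 2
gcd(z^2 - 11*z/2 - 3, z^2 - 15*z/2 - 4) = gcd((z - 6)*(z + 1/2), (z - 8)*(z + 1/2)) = z + 1/2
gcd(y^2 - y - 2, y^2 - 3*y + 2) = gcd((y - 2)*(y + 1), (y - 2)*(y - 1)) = y - 2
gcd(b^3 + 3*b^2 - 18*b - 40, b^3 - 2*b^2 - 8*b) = b^2 - 2*b - 8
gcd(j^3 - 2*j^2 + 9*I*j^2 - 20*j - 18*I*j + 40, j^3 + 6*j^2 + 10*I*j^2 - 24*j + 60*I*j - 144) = j + 4*I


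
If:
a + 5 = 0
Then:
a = -5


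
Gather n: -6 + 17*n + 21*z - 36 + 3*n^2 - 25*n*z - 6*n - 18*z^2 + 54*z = 3*n^2 + n*(11 - 25*z) - 18*z^2 + 75*z - 42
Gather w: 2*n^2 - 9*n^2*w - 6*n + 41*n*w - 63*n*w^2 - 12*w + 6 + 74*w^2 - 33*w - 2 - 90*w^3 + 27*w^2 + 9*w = 2*n^2 - 6*n - 90*w^3 + w^2*(101 - 63*n) + w*(-9*n^2 + 41*n - 36) + 4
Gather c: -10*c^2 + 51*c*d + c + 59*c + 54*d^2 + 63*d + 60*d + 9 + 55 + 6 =-10*c^2 + c*(51*d + 60) + 54*d^2 + 123*d + 70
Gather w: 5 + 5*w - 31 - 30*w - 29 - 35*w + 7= -60*w - 48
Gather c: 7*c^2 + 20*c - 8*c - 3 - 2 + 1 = 7*c^2 + 12*c - 4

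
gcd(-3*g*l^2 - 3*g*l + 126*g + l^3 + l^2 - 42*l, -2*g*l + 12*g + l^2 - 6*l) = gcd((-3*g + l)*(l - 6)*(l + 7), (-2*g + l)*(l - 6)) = l - 6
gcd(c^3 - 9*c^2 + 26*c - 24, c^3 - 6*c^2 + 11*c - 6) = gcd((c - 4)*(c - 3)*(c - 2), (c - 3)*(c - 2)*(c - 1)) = c^2 - 5*c + 6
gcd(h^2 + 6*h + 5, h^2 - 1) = h + 1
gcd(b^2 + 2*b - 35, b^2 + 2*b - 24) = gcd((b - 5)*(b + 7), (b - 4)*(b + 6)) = 1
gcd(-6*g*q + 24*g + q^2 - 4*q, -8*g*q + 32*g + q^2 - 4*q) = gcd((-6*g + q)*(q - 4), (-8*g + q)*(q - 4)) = q - 4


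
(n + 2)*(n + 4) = n^2 + 6*n + 8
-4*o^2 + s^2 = (-2*o + s)*(2*o + s)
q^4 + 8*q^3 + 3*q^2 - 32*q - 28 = (q - 2)*(q + 1)*(q + 2)*(q + 7)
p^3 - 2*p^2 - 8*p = p*(p - 4)*(p + 2)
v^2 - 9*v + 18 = (v - 6)*(v - 3)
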